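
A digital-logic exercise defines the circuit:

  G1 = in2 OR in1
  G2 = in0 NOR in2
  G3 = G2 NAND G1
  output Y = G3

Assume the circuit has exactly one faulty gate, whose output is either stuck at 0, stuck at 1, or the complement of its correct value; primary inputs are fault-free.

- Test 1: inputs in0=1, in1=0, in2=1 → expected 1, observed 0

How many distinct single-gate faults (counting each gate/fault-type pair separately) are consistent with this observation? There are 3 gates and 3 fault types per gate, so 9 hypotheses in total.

Fault-free: G1=1, G2=0, G3=1 → 1. Observed 0.
  G1 stuck-at-0: output 1 ✗
  G1 stuck-at-1: output 1 ✗
  G1 inverted output: output 1 ✗
  G2 stuck-at-0: output 1 ✗
  G2 stuck-at-1: output 0 ✓
  G2 inverted output: output 0 ✓
  G3 stuck-at-0: output 0 ✓
  G3 stuck-at-1: output 1 ✗
  G3 inverted output: output 0 ✓
Consistent faults: {G2 stuck-at-1, G2 inverted output, G3 stuck-at-0, G3 inverted output} — 4 in all.

4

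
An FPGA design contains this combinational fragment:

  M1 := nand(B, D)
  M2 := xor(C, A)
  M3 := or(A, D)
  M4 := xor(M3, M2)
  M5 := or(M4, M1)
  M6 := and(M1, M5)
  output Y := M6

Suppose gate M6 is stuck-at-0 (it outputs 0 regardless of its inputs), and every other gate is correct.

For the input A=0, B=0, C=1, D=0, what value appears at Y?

0

Propagate with M6 forced: M1=1, M2=1, M3=0, M4=1, M5=1, M6=0 [stuck-at-0].
So Y = 0. (Without the fault it would be 1.)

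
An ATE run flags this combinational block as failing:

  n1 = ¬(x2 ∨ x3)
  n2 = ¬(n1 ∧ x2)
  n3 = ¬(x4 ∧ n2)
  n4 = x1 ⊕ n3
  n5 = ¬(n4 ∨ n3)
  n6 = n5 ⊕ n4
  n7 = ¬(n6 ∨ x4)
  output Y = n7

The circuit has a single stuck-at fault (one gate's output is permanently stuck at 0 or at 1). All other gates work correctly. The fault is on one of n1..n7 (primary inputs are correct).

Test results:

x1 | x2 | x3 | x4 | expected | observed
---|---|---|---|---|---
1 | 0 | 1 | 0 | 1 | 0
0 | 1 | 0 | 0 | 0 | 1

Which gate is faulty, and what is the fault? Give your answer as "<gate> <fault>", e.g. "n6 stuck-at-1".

n5 stuck-at-1

Fault-free values for test 1 (x1=1, x2=0, x3=1, x4=0): n1=0, n2=1, n3=1, n4=0, n5=0, n6=0, n7=1, giving Y=1. Observed 0.
Test 1: faults giving observed 0 are {n3 stuck-at-0, n4 stuck-at-1, n5 stuck-at-1, n6 stuck-at-1, n7 stuck-at-0}.
Test 2 (x1=0, x2=1, x3=0, x4=0): fault-free n1=0, n2=1, n3=1, n4=1, n5=0, n6=1, n7=0 → 0; observed 1. Eliminates n3 stuck-at-0, n4 stuck-at-1, n6 stuck-at-1, n7 stuck-at-0.
Only n5 stuck-at-1 is consistent with every test.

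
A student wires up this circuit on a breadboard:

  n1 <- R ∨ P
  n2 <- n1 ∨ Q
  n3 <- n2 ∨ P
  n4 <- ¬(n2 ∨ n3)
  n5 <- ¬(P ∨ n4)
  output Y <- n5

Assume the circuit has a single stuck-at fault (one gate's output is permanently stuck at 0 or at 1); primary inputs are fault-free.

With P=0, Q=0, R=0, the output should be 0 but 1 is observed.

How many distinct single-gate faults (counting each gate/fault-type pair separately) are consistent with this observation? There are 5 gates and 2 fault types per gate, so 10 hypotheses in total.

Fault-free: n1=0, n2=0, n3=0, n4=1, n5=0 → 0. Observed 1.
  n1 stuck-at-0: output 0 ✗
  n1 stuck-at-1: output 1 ✓
  n2 stuck-at-0: output 0 ✗
  n2 stuck-at-1: output 1 ✓
  n3 stuck-at-0: output 0 ✗
  n3 stuck-at-1: output 1 ✓
  n4 stuck-at-0: output 1 ✓
  n4 stuck-at-1: output 0 ✗
  n5 stuck-at-0: output 0 ✗
  n5 stuck-at-1: output 1 ✓
Consistent faults: {n1 stuck-at-1, n2 stuck-at-1, n3 stuck-at-1, n4 stuck-at-0, n5 stuck-at-1} — 5 in all.

5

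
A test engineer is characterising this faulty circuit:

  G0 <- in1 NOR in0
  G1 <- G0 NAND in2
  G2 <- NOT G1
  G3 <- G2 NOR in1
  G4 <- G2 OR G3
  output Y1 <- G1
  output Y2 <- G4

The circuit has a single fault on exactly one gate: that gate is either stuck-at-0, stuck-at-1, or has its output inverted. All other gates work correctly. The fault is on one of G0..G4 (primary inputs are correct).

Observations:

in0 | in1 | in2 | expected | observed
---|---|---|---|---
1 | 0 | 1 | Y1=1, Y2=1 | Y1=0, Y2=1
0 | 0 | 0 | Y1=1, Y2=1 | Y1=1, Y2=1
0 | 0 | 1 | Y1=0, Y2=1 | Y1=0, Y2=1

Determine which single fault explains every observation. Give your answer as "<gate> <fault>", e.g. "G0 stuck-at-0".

G0 stuck-at-1

Fault-free values for test 1 (in0=1, in1=0, in2=1): G0=0, G1=1, G2=0, G3=1, G4=1, giving Y1=1, Y2=1. Observed Y1=0, Y2=1.
Test 1: faults giving observed Y1=0, Y2=1 are {G0 stuck-at-1, G0 inverted output, G1 stuck-at-0, G1 inverted output}.
Test 2 (in0=0, in1=0, in2=0): fault-free G0=1, G1=1, G2=0, G3=1, G4=1 → Y1=1, Y2=1; observed Y1=1, Y2=1. Eliminates G1 stuck-at-0, G1 inverted output.
Test 3 (in0=0, in1=0, in2=1): fault-free G0=1, G1=0, G2=1, G3=0, G4=1 → Y1=0, Y2=1; observed Y1=0, Y2=1. Eliminates G0 inverted output.
Only G0 stuck-at-1 is consistent with every test.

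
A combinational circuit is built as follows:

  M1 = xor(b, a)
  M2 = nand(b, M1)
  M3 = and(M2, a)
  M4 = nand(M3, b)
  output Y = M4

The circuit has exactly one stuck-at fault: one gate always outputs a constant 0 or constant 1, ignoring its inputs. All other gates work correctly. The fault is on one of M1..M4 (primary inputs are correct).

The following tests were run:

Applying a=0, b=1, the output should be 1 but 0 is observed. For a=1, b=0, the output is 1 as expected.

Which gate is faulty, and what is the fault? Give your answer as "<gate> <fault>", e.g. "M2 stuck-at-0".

Fault-free values for test 1 (a=0, b=1): M1=1, M2=0, M3=0, M4=1, giving Y=1. Observed 0.
Test 1: faults giving observed 0 are {M3 stuck-at-1, M4 stuck-at-0}.
Test 2 (a=1, b=0): fault-free M1=1, M2=1, M3=1, M4=1 → 1; observed 1. Eliminates M4 stuck-at-0.
Only M3 stuck-at-1 is consistent with every test.

M3 stuck-at-1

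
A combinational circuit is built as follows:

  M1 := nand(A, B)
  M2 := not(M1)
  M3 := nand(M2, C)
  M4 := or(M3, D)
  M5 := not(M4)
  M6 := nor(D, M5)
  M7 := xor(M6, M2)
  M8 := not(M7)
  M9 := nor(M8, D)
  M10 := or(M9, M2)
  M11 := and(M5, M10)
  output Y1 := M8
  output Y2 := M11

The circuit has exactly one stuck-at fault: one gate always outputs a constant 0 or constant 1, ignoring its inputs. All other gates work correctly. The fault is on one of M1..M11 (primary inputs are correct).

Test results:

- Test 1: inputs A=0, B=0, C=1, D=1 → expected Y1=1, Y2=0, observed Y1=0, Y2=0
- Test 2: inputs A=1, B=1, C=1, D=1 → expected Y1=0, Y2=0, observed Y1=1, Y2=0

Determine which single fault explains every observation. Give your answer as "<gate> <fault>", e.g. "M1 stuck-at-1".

Fault-free values for test 1 (A=0, B=0, C=1, D=1): M1=1, M2=0, M3=1, M4=1, M5=0, M6=0, M7=0, M8=1, M9=0, M10=0, M11=0, giving Y1=1, Y2=0. Observed Y1=0, Y2=0.
Test 1: faults giving observed Y1=0, Y2=0 are {M1 stuck-at-0, M2 stuck-at-1, M6 stuck-at-1, M7 stuck-at-1, M8 stuck-at-0}.
Test 2 (A=1, B=1, C=1, D=1): fault-free M1=0, M2=1, M3=0, M4=1, M5=0, M6=0, M7=1, M8=0, M9=0, M10=1, M11=0 → Y1=0, Y2=0; observed Y1=1, Y2=0. Eliminates M1 stuck-at-0, M2 stuck-at-1, M7 stuck-at-1, M8 stuck-at-0.
Only M6 stuck-at-1 is consistent with every test.

M6 stuck-at-1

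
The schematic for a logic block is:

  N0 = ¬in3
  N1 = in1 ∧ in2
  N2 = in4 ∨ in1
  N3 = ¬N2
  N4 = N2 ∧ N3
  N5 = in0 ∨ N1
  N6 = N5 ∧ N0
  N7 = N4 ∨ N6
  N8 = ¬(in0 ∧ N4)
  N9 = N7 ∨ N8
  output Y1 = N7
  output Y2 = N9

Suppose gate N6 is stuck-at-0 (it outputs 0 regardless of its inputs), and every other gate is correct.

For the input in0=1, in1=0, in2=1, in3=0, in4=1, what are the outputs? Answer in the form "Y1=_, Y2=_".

Y1=0, Y2=1

Propagate with N6 forced: N0=1, N1=0, N2=1, N3=0, N4=0, N5=1, N6=0 [stuck-at-0], N7=0, N8=1, N9=1.
So the outputs are Y1=0, Y2=1. (Without the fault they would be Y1=1, Y2=1.)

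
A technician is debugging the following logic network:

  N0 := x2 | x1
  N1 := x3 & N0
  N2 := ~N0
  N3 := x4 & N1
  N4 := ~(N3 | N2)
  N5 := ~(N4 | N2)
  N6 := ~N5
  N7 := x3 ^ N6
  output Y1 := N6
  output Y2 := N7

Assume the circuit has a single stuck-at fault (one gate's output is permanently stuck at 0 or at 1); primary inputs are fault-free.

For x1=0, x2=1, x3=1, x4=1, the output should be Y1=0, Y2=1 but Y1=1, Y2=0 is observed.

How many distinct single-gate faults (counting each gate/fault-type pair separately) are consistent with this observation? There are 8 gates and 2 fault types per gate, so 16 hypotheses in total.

Fault-free: N0=1, N1=1, N2=0, N3=1, N4=0, N5=1, N6=0, N7=1 → Y1=0, Y2=1. Observed Y1=1, Y2=0.
  N0: stuck-at-0 ✓; others ✗
  N1: stuck-at-0 ✓; others ✗
  N2: stuck-at-1 ✓; others ✗
  N3: stuck-at-0 ✓; others ✗
  N4: stuck-at-1 ✓; others ✗
  N5: stuck-at-0 ✓; others ✗
  N6: stuck-at-1 ✓; others ✗
  N7: none of the 2 fault types match ✗
Consistent faults: {N0 stuck-at-0, N1 stuck-at-0, N2 stuck-at-1, N3 stuck-at-0, N4 stuck-at-1, N5 stuck-at-0, N6 stuck-at-1} — 7 in all.

7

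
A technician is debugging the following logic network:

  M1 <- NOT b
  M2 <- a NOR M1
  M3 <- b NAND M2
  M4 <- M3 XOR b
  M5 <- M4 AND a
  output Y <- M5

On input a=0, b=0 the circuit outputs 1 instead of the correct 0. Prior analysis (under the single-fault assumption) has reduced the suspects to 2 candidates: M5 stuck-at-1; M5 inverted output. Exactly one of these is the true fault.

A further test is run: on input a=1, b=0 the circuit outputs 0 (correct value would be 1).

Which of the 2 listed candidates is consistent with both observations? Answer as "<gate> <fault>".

Evaluate each candidate on input a=1, b=0:
  M5 stuck-at-1: M1=1, M2=0, M3=1, M4=1, M5=1 [stuck-at-1] → 1 — eliminated
  M5 inverted output: M1=1, M2=0, M3=1, M4=1, M5=0 [inverted output] → 0 — matches
Only M5 inverted output reproduces the observed 0.

M5 inverted output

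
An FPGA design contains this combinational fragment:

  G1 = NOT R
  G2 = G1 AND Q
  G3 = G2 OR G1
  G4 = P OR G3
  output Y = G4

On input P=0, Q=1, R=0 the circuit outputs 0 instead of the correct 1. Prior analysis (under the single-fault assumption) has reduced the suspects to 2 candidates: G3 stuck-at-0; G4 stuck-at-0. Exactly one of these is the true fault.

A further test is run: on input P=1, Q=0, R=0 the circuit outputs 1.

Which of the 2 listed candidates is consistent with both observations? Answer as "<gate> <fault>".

Evaluate each candidate on input P=1, Q=0, R=0:
  G3 stuck-at-0: G1=1, G2=0, G3=0 [stuck-at-0], G4=1 → 1 — matches
  G4 stuck-at-0: G1=1, G2=0, G3=1, G4=0 [stuck-at-0] → 0 — eliminated
Only G3 stuck-at-0 reproduces the observed 1.

G3 stuck-at-0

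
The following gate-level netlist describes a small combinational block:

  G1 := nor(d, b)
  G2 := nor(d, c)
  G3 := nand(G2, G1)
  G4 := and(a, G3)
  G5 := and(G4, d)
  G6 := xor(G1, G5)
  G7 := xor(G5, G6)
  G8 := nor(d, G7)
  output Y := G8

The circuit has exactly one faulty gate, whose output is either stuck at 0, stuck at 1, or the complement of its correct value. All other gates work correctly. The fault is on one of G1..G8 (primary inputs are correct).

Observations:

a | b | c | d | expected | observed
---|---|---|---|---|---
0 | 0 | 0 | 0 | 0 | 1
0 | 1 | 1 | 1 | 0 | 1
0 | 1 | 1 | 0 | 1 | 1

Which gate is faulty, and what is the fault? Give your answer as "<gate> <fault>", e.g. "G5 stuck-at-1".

Fault-free values for test 1 (a=0, b=0, c=0, d=0): G1=1, G2=1, G3=0, G4=0, G5=0, G6=1, G7=1, G8=0, giving Y=0. Observed 1.
Test 1: faults giving observed 1 are {G1 stuck-at-0, G1 inverted output, G6 stuck-at-0, G6 inverted output, G7 stuck-at-0, G7 inverted output, G8 stuck-at-1, G8 inverted output}.
Test 2 (a=0, b=1, c=1, d=1): fault-free G1=0, G2=0, G3=1, G4=0, G5=0, G6=0, G7=0, G8=0 → 0; observed 1. Eliminates G1 stuck-at-0, G1 inverted output, G6 stuck-at-0, G6 inverted output, G7 stuck-at-0, G7 inverted output.
Test 3 (a=0, b=1, c=1, d=0): fault-free G1=0, G2=0, G3=1, G4=0, G5=0, G6=0, G7=0, G8=1 → 1; observed 1. Eliminates G8 inverted output.
Only G8 stuck-at-1 is consistent with every test.

G8 stuck-at-1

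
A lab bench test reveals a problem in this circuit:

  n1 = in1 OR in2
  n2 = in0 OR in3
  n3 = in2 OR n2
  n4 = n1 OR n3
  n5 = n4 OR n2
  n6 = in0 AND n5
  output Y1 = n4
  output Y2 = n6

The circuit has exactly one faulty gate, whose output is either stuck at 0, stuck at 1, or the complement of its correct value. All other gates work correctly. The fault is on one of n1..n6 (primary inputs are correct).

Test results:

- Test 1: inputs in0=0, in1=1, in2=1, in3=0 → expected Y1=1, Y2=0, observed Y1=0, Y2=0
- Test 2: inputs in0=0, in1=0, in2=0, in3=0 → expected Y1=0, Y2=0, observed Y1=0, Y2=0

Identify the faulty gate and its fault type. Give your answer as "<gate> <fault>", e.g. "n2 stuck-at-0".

Fault-free values for test 1 (in0=0, in1=1, in2=1, in3=0): n1=1, n2=0, n3=1, n4=1, n5=1, n6=0, giving Y1=1, Y2=0. Observed Y1=0, Y2=0.
Test 1: faults giving observed Y1=0, Y2=0 are {n4 stuck-at-0, n4 inverted output}.
Test 2 (in0=0, in1=0, in2=0, in3=0): fault-free n1=0, n2=0, n3=0, n4=0, n5=0, n6=0 → Y1=0, Y2=0; observed Y1=0, Y2=0. Eliminates n4 inverted output.
Only n4 stuck-at-0 is consistent with every test.

n4 stuck-at-0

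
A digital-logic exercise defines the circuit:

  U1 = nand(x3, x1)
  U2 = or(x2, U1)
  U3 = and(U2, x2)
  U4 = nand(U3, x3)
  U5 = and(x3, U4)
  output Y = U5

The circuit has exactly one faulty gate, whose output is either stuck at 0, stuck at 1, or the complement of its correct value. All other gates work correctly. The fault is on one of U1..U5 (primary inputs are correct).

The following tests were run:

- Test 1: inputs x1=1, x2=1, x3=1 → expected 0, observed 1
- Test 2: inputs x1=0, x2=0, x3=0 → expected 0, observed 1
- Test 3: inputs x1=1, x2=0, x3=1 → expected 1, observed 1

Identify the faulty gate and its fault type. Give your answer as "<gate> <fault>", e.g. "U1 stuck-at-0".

U5 stuck-at-1

Fault-free values for test 1 (x1=1, x2=1, x3=1): U1=0, U2=1, U3=1, U4=0, U5=0, giving Y=0. Observed 1.
Test 1: faults giving observed 1 are {U2 stuck-at-0, U2 inverted output, U3 stuck-at-0, U3 inverted output, U4 stuck-at-1, U4 inverted output, U5 stuck-at-1, U5 inverted output}.
Test 2 (x1=0, x2=0, x3=0): fault-free U1=1, U2=1, U3=0, U4=1, U5=0 → 0; observed 1. Eliminates U2 stuck-at-0, U2 inverted output, U3 stuck-at-0, U3 inverted output, U4 stuck-at-1, U4 inverted output.
Test 3 (x1=1, x2=0, x3=1): fault-free U1=0, U2=0, U3=0, U4=1, U5=1 → 1; observed 1. Eliminates U5 inverted output.
Only U5 stuck-at-1 is consistent with every test.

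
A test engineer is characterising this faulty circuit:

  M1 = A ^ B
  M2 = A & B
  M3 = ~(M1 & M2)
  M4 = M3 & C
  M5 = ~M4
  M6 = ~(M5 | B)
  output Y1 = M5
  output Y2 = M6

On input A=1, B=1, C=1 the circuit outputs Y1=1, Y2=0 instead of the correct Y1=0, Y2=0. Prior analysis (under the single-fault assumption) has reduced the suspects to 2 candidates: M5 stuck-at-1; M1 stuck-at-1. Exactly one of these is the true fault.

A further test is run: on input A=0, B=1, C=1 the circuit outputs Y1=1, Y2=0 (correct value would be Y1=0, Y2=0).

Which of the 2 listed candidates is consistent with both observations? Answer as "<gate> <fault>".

M5 stuck-at-1

Evaluate each candidate on input A=0, B=1, C=1:
  M5 stuck-at-1: M1=1, M2=0, M3=1, M4=1, M5=1 [stuck-at-1], M6=0 → Y1=1, Y2=0 — matches
  M1 stuck-at-1: M1=1 [stuck-at-1], M2=0, M3=1, M4=1, M5=0, M6=0 → Y1=0, Y2=0 — eliminated
Only M5 stuck-at-1 reproduces the observed Y1=1, Y2=0.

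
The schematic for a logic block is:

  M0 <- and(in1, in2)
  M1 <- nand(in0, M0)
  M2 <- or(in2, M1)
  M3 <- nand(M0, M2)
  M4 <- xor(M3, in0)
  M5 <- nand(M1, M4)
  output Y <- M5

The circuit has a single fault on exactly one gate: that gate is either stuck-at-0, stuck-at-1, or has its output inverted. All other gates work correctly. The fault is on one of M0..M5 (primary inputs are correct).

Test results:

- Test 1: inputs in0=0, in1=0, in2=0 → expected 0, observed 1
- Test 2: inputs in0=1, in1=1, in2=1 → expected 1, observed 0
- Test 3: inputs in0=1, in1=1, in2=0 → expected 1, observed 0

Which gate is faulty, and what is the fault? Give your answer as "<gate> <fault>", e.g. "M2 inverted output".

M5 inverted output

Fault-free values for test 1 (in0=0, in1=0, in2=0): M0=0, M1=1, M2=1, M3=1, M4=1, M5=0, giving Y=0. Observed 1.
Test 1: faults giving observed 1 are {M0 stuck-at-1, M0 inverted output, M1 stuck-at-0, M1 inverted output, M3 stuck-at-0, M3 inverted output, M4 stuck-at-0, M4 inverted output, M5 stuck-at-1, M5 inverted output}.
Test 2 (in0=1, in1=1, in2=1): fault-free M0=1, M1=0, M2=1, M3=0, M4=1, M5=1 → 1; observed 0. Eliminates M0 stuck-at-1, M0 inverted output, M1 stuck-at-0, M3 stuck-at-0, M3 inverted output, M4 stuck-at-0, M4 inverted output, M5 stuck-at-1.
Test 3 (in0=1, in1=1, in2=0): fault-free M0=0, M1=1, M2=1, M3=1, M4=0, M5=1 → 1; observed 0. Eliminates M1 inverted output.
Only M5 inverted output is consistent with every test.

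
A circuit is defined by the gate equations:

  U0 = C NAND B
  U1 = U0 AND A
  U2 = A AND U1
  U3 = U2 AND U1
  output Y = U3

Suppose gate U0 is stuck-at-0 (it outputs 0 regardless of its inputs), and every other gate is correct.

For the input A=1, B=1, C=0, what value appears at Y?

Propagate with U0 forced: U0=0 [stuck-at-0], U1=0, U2=0, U3=0.
So Y = 0. (Without the fault it would be 1.)

0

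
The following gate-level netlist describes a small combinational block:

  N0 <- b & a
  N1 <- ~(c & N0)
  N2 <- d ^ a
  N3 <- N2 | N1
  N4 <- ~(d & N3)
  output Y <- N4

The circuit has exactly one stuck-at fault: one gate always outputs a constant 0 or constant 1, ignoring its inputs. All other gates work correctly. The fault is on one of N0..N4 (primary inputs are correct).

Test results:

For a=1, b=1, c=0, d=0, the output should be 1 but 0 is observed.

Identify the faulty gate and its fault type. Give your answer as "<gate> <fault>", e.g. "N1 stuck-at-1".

N4 stuck-at-0

Fault-free values for test 1 (a=1, b=1, c=0, d=0): N0=1, N1=1, N2=1, N3=1, N4=1, giving Y=1. Observed 0.
Test 1: faults giving observed 0 are {N4 stuck-at-0}.
Only N4 stuck-at-0 is consistent with every test.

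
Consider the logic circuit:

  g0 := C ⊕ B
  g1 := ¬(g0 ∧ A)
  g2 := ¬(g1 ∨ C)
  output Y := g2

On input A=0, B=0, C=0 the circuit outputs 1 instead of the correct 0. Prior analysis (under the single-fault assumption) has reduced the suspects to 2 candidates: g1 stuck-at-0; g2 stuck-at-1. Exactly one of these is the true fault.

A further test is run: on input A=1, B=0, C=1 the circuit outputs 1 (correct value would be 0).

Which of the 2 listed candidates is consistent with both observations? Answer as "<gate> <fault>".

g2 stuck-at-1

Evaluate each candidate on input A=1, B=0, C=1:
  g1 stuck-at-0: g0=1, g1=0 [stuck-at-0], g2=0 → 0 — eliminated
  g2 stuck-at-1: g0=1, g1=0, g2=1 [stuck-at-1] → 1 — matches
Only g2 stuck-at-1 reproduces the observed 1.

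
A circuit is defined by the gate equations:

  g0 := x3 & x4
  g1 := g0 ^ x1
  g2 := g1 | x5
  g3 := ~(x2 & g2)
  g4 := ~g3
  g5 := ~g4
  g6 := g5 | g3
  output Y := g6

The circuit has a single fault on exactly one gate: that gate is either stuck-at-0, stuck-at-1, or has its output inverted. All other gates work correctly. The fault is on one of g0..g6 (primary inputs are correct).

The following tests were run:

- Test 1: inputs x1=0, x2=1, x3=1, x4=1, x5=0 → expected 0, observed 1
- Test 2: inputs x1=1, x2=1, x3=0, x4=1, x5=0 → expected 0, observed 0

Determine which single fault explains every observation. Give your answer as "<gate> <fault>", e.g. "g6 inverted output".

Fault-free values for test 1 (x1=0, x2=1, x3=1, x4=1, x5=0): g0=1, g1=1, g2=1, g3=0, g4=1, g5=0, g6=0, giving Y=0. Observed 1.
Test 1: faults giving observed 1 are {g0 stuck-at-0, g0 inverted output, g1 stuck-at-0, g1 inverted output, g2 stuck-at-0, g2 inverted output, g3 stuck-at-1, g3 inverted output, g4 stuck-at-0, g4 inverted output, g5 stuck-at-1, g5 inverted output, g6 stuck-at-1, g6 inverted output}.
Test 2 (x1=1, x2=1, x3=0, x4=1, x5=0): fault-free g0=0, g1=1, g2=1, g3=0, g4=1, g5=0, g6=0 → 0; observed 0. Eliminates g0 inverted output, g1 stuck-at-0, g1 inverted output, g2 stuck-at-0, g2 inverted output, g3 stuck-at-1, g3 inverted output, g4 stuck-at-0, g4 inverted output, g5 stuck-at-1, g5 inverted output, g6 stuck-at-1, g6 inverted output.
Only g0 stuck-at-0 is consistent with every test.

g0 stuck-at-0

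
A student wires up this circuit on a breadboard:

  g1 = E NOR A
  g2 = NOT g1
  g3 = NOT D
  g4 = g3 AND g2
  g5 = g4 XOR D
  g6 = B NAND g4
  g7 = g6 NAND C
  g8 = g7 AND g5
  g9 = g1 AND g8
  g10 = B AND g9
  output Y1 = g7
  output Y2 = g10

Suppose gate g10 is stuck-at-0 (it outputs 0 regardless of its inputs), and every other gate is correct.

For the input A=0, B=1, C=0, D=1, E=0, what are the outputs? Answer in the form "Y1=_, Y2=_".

Propagate with g10 forced: g1=1, g2=0, g3=0, g4=0, g5=1, g6=1, g7=1, g8=1, g9=1, g10=0 [stuck-at-0].
So the outputs are Y1=1, Y2=0. (Without the fault they would be Y1=1, Y2=1.)

Y1=1, Y2=0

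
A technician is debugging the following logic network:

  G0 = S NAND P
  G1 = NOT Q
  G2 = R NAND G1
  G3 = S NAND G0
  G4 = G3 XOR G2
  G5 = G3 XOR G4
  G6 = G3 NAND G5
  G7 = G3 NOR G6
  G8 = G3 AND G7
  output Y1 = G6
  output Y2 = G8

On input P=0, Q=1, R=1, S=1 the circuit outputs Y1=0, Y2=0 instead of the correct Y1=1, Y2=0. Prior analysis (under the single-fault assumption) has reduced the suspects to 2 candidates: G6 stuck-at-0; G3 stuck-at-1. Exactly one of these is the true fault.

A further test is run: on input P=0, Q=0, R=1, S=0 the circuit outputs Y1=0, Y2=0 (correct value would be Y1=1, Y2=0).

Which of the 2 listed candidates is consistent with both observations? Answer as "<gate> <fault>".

G6 stuck-at-0

Evaluate each candidate on input P=0, Q=0, R=1, S=0:
  G6 stuck-at-0: G0=1, G1=1, G2=0, G3=1, G4=1, G5=0, G6=0 [stuck-at-0], G7=0, G8=0 → Y1=0, Y2=0 — matches
  G3 stuck-at-1: G0=1, G1=1, G2=0, G3=1 [stuck-at-1], G4=1, G5=0, G6=1, G7=0, G8=0 → Y1=1, Y2=0 — eliminated
Only G6 stuck-at-0 reproduces the observed Y1=0, Y2=0.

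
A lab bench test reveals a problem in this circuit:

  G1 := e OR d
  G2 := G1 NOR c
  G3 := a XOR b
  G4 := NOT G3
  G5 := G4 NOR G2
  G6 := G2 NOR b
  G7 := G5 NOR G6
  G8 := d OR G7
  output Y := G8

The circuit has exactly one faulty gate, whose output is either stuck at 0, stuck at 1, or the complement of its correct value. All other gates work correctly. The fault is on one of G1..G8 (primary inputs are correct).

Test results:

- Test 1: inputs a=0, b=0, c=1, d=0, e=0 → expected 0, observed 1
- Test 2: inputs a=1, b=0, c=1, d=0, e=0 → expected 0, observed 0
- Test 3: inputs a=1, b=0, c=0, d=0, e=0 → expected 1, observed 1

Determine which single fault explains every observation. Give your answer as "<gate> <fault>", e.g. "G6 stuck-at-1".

G6 stuck-at-0

Fault-free values for test 1 (a=0, b=0, c=1, d=0, e=0): G1=0, G2=0, G3=0, G4=1, G5=0, G6=1, G7=0, G8=0, giving Y=0. Observed 1.
Test 1: faults giving observed 1 are {G2 stuck-at-1, G2 inverted output, G6 stuck-at-0, G6 inverted output, G7 stuck-at-1, G7 inverted output, G8 stuck-at-1, G8 inverted output}.
Test 2 (a=1, b=0, c=1, d=0, e=0): fault-free G1=0, G2=0, G3=1, G4=0, G5=1, G6=1, G7=0, G8=0 → 0; observed 0. Eliminates G2 stuck-at-1, G2 inverted output, G7 stuck-at-1, G7 inverted output, G8 stuck-at-1, G8 inverted output.
Test 3 (a=1, b=0, c=0, d=0, e=0): fault-free G1=0, G2=1, G3=1, G4=0, G5=0, G6=0, G7=1, G8=1 → 1; observed 1. Eliminates G6 inverted output.
Only G6 stuck-at-0 is consistent with every test.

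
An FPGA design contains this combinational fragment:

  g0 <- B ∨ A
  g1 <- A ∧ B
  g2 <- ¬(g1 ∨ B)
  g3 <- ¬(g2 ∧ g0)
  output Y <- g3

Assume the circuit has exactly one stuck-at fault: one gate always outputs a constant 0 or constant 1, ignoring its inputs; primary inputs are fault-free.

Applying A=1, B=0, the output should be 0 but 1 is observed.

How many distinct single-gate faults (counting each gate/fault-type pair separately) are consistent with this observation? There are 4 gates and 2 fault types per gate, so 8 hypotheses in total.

Fault-free: g0=1, g1=0, g2=1, g3=0 → 0. Observed 1.
  g0 stuck-at-0: output 1 ✓
  g0 stuck-at-1: output 0 ✗
  g1 stuck-at-0: output 0 ✗
  g1 stuck-at-1: output 1 ✓
  g2 stuck-at-0: output 1 ✓
  g2 stuck-at-1: output 0 ✗
  g3 stuck-at-0: output 0 ✗
  g3 stuck-at-1: output 1 ✓
Consistent faults: {g0 stuck-at-0, g1 stuck-at-1, g2 stuck-at-0, g3 stuck-at-1} — 4 in all.

4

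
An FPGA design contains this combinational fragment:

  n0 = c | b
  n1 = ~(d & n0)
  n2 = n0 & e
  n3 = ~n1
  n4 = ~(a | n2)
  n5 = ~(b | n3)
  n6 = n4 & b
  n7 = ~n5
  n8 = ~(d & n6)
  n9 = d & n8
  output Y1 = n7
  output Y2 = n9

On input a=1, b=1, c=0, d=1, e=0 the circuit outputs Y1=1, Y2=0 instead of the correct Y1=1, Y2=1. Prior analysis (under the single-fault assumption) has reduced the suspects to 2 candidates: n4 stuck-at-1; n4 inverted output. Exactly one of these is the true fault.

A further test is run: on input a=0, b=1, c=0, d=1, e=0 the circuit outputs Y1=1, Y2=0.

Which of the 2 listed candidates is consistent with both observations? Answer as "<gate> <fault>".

Evaluate each candidate on input a=0, b=1, c=0, d=1, e=0:
  n4 stuck-at-1: n0=1, n1=0, n2=0, n3=1, n4=1 [stuck-at-1], n5=0, n6=1, n7=1, n8=0, n9=0 → Y1=1, Y2=0 — matches
  n4 inverted output: n0=1, n1=0, n2=0, n3=1, n4=0 [inverted output], n5=0, n6=0, n7=1, n8=1, n9=1 → Y1=1, Y2=1 — eliminated
Only n4 stuck-at-1 reproduces the observed Y1=1, Y2=0.

n4 stuck-at-1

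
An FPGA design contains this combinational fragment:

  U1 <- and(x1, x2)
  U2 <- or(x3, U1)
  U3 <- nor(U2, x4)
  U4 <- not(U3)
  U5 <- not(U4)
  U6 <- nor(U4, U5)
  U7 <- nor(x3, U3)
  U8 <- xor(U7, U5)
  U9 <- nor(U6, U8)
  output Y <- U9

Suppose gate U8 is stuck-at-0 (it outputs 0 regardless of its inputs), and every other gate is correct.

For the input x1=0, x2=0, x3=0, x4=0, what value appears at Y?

1

Propagate with U8 forced: U1=0, U2=0, U3=1, U4=0, U5=1, U6=0, U7=0, U8=0 [stuck-at-0], U9=1.
So Y = 1. (Without the fault it would be 0.)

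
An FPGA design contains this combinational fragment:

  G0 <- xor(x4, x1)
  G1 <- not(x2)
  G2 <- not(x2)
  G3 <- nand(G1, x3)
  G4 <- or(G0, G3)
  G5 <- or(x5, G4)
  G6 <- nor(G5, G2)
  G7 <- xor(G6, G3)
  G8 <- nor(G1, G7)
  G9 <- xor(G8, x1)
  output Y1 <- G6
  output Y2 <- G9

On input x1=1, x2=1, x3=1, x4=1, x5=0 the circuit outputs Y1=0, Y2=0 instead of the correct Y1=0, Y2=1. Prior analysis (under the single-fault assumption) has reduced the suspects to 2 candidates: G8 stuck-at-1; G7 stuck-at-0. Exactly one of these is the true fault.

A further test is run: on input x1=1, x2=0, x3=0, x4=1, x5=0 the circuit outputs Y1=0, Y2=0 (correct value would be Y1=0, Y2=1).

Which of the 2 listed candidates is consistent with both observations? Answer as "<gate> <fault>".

G8 stuck-at-1

Evaluate each candidate on input x1=1, x2=0, x3=0, x4=1, x5=0:
  G8 stuck-at-1: G0=0, G1=1, G2=1, G3=1, G4=1, G5=1, G6=0, G7=1, G8=1 [stuck-at-1], G9=0 → Y1=0, Y2=0 — matches
  G7 stuck-at-0: G0=0, G1=1, G2=1, G3=1, G4=1, G5=1, G6=0, G7=0 [stuck-at-0], G8=0, G9=1 → Y1=0, Y2=1 — eliminated
Only G8 stuck-at-1 reproduces the observed Y1=0, Y2=0.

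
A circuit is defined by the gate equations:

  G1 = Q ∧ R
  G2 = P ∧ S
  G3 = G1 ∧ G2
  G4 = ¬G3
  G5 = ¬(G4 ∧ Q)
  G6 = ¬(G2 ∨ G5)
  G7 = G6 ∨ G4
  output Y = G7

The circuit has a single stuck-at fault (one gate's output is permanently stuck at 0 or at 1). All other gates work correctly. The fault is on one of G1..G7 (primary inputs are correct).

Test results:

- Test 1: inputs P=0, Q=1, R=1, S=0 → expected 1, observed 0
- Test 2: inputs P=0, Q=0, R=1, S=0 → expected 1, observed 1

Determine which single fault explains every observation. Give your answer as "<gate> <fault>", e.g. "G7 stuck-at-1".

Fault-free values for test 1 (P=0, Q=1, R=1, S=0): G1=1, G2=0, G3=0, G4=1, G5=0, G6=1, G7=1, giving Y=1. Observed 0.
Test 1: faults giving observed 0 are {G2 stuck-at-1, G3 stuck-at-1, G4 stuck-at-0, G7 stuck-at-0}.
Test 2 (P=0, Q=0, R=1, S=0): fault-free G1=0, G2=0, G3=0, G4=1, G5=1, G6=0, G7=1 → 1; observed 1. Eliminates G3 stuck-at-1, G4 stuck-at-0, G7 stuck-at-0.
Only G2 stuck-at-1 is consistent with every test.

G2 stuck-at-1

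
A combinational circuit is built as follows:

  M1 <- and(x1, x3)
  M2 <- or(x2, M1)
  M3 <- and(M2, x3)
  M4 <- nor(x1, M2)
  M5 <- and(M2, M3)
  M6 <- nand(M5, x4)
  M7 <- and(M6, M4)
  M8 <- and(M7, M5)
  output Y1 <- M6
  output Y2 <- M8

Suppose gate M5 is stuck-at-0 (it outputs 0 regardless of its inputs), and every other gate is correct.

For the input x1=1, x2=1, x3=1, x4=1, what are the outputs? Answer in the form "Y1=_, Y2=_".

Propagate with M5 forced: M1=1, M2=1, M3=1, M4=0, M5=0 [stuck-at-0], M6=1, M7=0, M8=0.
So the outputs are Y1=1, Y2=0. (Without the fault they would be Y1=0, Y2=0.)

Y1=1, Y2=0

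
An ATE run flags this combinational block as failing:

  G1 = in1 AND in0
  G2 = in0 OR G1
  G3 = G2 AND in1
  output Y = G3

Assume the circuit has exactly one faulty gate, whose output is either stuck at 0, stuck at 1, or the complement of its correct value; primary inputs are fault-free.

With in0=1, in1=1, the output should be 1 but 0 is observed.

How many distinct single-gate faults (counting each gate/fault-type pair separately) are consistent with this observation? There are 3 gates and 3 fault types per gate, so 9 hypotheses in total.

Fault-free: G1=1, G2=1, G3=1 → 1. Observed 0.
  G1 stuck-at-0: output 1 ✗
  G1 stuck-at-1: output 1 ✗
  G1 inverted output: output 1 ✗
  G2 stuck-at-0: output 0 ✓
  G2 stuck-at-1: output 1 ✗
  G2 inverted output: output 0 ✓
  G3 stuck-at-0: output 0 ✓
  G3 stuck-at-1: output 1 ✗
  G3 inverted output: output 0 ✓
Consistent faults: {G2 stuck-at-0, G2 inverted output, G3 stuck-at-0, G3 inverted output} — 4 in all.

4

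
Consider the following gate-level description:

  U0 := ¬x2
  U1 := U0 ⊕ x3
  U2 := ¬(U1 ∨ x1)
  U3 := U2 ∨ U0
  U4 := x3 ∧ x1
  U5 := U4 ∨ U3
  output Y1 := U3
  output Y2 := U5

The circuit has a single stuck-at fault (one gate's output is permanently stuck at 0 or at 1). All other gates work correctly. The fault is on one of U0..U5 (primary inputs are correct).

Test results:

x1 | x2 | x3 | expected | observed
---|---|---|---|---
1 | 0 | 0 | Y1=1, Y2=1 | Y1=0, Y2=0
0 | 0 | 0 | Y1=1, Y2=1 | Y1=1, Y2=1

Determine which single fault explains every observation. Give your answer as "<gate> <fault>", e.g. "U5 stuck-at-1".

U0 stuck-at-0

Fault-free values for test 1 (x1=1, x2=0, x3=0): U0=1, U1=1, U2=0, U3=1, U4=0, U5=1, giving Y1=1, Y2=1. Observed Y1=0, Y2=0.
Test 1: faults giving observed Y1=0, Y2=0 are {U0 stuck-at-0, U3 stuck-at-0}.
Test 2 (x1=0, x2=0, x3=0): fault-free U0=1, U1=1, U2=0, U3=1, U4=0, U5=1 → Y1=1, Y2=1; observed Y1=1, Y2=1. Eliminates U3 stuck-at-0.
Only U0 stuck-at-0 is consistent with every test.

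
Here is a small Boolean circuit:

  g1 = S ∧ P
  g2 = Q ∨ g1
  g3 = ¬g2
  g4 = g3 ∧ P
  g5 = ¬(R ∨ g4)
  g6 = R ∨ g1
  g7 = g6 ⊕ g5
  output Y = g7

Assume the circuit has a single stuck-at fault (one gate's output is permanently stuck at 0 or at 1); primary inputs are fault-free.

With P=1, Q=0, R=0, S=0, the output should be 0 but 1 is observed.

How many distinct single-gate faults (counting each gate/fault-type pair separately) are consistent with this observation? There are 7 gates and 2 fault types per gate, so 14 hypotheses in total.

Fault-free: g1=0, g2=0, g3=1, g4=1, g5=0, g6=0, g7=0 → 0. Observed 1.
  g1 stuck-at-0: output 0 ✗
  g1 stuck-at-1: output 0 ✗
  g2 stuck-at-0: output 0 ✗
  g2 stuck-at-1: output 1 ✓
  g3 stuck-at-0: output 1 ✓
  g3 stuck-at-1: output 0 ✗
  g4 stuck-at-0: output 1 ✓
  g4 stuck-at-1: output 0 ✗
  g5 stuck-at-0: output 0 ✗
  g5 stuck-at-1: output 1 ✓
  g6 stuck-at-0: output 0 ✗
  g6 stuck-at-1: output 1 ✓
  g7 stuck-at-0: output 0 ✗
  g7 stuck-at-1: output 1 ✓
Consistent faults: {g2 stuck-at-1, g3 stuck-at-0, g4 stuck-at-0, g5 stuck-at-1, g6 stuck-at-1, g7 stuck-at-1} — 6 in all.

6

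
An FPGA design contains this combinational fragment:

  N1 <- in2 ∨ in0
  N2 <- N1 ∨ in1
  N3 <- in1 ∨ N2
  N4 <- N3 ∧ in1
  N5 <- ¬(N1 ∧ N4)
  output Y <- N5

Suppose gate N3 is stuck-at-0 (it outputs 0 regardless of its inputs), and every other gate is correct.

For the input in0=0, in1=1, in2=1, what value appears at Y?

1

Propagate with N3 forced: N1=1, N2=1, N3=0 [stuck-at-0], N4=0, N5=1.
So Y = 1. (Without the fault it would be 0.)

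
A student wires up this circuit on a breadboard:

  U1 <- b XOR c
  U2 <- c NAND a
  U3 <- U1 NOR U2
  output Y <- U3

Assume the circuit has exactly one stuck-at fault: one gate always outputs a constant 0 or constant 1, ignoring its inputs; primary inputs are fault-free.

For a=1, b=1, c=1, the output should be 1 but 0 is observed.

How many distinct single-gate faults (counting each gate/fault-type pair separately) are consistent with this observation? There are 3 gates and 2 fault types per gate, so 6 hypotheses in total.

Fault-free: U1=0, U2=0, U3=1 → 1. Observed 0.
  U1 stuck-at-0: output 1 ✗
  U1 stuck-at-1: output 0 ✓
  U2 stuck-at-0: output 1 ✗
  U2 stuck-at-1: output 0 ✓
  U3 stuck-at-0: output 0 ✓
  U3 stuck-at-1: output 1 ✗
Consistent faults: {U1 stuck-at-1, U2 stuck-at-1, U3 stuck-at-0} — 3 in all.

3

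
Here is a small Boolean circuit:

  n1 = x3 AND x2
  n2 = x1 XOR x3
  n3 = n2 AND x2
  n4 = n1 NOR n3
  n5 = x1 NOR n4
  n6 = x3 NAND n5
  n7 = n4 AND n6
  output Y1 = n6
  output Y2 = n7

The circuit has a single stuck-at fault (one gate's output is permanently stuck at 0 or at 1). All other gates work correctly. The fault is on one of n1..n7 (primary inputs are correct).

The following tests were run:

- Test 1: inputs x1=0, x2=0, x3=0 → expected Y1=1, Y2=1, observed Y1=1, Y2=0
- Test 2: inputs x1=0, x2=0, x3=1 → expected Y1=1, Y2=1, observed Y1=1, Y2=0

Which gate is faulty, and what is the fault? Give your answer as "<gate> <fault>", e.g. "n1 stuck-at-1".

n7 stuck-at-0

Fault-free values for test 1 (x1=0, x2=0, x3=0): n1=0, n2=0, n3=0, n4=1, n5=0, n6=1, n7=1, giving Y1=1, Y2=1. Observed Y1=1, Y2=0.
Test 1: faults giving observed Y1=1, Y2=0 are {n1 stuck-at-1, n3 stuck-at-1, n4 stuck-at-0, n7 stuck-at-0}.
Test 2 (x1=0, x2=0, x3=1): fault-free n1=0, n2=1, n3=0, n4=1, n5=0, n6=1, n7=1 → Y1=1, Y2=1; observed Y1=1, Y2=0. Eliminates n1 stuck-at-1, n3 stuck-at-1, n4 stuck-at-0.
Only n7 stuck-at-0 is consistent with every test.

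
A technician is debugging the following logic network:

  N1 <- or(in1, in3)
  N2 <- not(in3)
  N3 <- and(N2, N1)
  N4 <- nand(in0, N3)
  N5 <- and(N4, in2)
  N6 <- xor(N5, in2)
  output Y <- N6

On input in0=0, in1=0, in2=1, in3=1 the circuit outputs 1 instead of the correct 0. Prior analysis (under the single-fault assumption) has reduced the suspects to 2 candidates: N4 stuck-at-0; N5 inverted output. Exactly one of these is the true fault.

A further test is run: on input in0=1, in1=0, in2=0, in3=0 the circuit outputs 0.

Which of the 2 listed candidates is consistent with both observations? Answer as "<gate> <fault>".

Evaluate each candidate on input in0=1, in1=0, in2=0, in3=0:
  N4 stuck-at-0: N1=0, N2=1, N3=0, N4=0 [stuck-at-0], N5=0, N6=0 → 0 — matches
  N5 inverted output: N1=0, N2=1, N3=0, N4=1, N5=1 [inverted output], N6=1 → 1 — eliminated
Only N4 stuck-at-0 reproduces the observed 0.

N4 stuck-at-0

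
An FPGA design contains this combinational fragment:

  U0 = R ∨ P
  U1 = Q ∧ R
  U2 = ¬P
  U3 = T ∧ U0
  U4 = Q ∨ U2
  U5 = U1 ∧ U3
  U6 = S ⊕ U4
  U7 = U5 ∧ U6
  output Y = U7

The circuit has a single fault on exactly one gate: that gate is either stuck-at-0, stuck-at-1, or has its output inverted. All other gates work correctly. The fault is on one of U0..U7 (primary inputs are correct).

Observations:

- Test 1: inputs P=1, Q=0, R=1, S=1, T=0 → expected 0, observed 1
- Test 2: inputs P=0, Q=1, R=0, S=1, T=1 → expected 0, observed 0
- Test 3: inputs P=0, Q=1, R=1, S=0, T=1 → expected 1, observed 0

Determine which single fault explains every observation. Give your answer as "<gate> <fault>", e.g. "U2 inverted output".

U5 inverted output

Fault-free values for test 1 (P=1, Q=0, R=1, S=1, T=0): U0=1, U1=0, U2=0, U3=0, U4=0, U5=0, U6=1, U7=0, giving Y=0. Observed 1.
Test 1: faults giving observed 1 are {U5 stuck-at-1, U5 inverted output, U7 stuck-at-1, U7 inverted output}.
Test 2 (P=0, Q=1, R=0, S=1, T=1): fault-free U0=0, U1=0, U2=1, U3=0, U4=1, U5=0, U6=0, U7=0 → 0; observed 0. Eliminates U7 stuck-at-1, U7 inverted output.
Test 3 (P=0, Q=1, R=1, S=0, T=1): fault-free U0=1, U1=1, U2=1, U3=1, U4=1, U5=1, U6=1, U7=1 → 1; observed 0. Eliminates U5 stuck-at-1.
Only U5 inverted output is consistent with every test.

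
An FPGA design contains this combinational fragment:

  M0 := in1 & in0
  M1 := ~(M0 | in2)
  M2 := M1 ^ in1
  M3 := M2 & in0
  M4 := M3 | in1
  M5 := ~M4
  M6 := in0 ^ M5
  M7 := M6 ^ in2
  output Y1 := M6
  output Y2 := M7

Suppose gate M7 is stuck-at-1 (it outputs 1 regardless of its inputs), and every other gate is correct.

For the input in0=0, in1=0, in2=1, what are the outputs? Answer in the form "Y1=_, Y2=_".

Y1=1, Y2=1

Propagate with M7 forced: M0=0, M1=0, M2=0, M3=0, M4=0, M5=1, M6=1, M7=1 [stuck-at-1].
So the outputs are Y1=1, Y2=1. (Without the fault they would be Y1=1, Y2=0.)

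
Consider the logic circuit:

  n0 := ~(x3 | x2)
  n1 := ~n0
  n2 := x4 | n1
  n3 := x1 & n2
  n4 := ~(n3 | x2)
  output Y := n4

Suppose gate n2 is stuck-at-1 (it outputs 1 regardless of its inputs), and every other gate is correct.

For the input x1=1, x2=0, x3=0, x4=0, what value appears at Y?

Propagate with n2 forced: n0=1, n1=0, n2=1 [stuck-at-1], n3=1, n4=0.
So Y = 0. (Without the fault it would be 1.)

0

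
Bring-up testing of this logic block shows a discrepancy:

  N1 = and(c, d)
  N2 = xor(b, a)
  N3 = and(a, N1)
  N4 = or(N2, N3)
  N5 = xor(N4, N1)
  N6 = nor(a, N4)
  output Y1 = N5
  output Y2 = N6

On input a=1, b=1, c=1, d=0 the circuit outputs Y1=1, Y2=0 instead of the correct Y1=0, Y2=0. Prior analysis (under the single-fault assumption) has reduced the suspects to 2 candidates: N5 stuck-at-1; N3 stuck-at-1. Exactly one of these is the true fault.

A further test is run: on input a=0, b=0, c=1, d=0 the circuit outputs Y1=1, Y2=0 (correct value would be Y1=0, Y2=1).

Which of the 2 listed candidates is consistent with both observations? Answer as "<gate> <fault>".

N3 stuck-at-1

Evaluate each candidate on input a=0, b=0, c=1, d=0:
  N5 stuck-at-1: N1=0, N2=0, N3=0, N4=0, N5=1 [stuck-at-1], N6=1 → Y1=1, Y2=1 — eliminated
  N3 stuck-at-1: N1=0, N2=0, N3=1 [stuck-at-1], N4=1, N5=1, N6=0 → Y1=1, Y2=0 — matches
Only N3 stuck-at-1 reproduces the observed Y1=1, Y2=0.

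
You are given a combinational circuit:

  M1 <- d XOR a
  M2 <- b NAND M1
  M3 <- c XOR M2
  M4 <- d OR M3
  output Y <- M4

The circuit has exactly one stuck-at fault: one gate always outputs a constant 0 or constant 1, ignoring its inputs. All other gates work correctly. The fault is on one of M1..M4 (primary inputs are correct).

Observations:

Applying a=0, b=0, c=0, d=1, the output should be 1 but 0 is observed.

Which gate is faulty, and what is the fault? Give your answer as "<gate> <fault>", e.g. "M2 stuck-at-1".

Fault-free values for test 1 (a=0, b=0, c=0, d=1): M1=1, M2=1, M3=1, M4=1, giving Y=1. Observed 0.
Test 1: faults giving observed 0 are {M4 stuck-at-0}.
Only M4 stuck-at-0 is consistent with every test.

M4 stuck-at-0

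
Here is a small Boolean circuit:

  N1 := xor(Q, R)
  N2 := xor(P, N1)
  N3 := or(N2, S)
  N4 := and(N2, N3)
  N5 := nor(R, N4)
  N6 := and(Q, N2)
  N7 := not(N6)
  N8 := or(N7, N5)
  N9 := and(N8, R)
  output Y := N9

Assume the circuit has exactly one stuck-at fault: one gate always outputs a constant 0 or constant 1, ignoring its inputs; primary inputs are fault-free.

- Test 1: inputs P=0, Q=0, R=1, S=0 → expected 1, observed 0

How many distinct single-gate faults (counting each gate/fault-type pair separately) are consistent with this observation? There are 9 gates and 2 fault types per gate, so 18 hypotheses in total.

4

Fault-free: N1=1, N2=1, N3=1, N4=1, N5=0, N6=0, N7=1, N8=1, N9=1 → 1. Observed 0.
  N1: none of the 2 fault types match ✗
  N2: none of the 2 fault types match ✗
  N3: none of the 2 fault types match ✗
  N4: none of the 2 fault types match ✗
  N5: none of the 2 fault types match ✗
  N6: stuck-at-1 ✓; others ✗
  N7: stuck-at-0 ✓; others ✗
  N8: stuck-at-0 ✓; others ✗
  N9: stuck-at-0 ✓; others ✗
Consistent faults: {N6 stuck-at-1, N7 stuck-at-0, N8 stuck-at-0, N9 stuck-at-0} — 4 in all.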